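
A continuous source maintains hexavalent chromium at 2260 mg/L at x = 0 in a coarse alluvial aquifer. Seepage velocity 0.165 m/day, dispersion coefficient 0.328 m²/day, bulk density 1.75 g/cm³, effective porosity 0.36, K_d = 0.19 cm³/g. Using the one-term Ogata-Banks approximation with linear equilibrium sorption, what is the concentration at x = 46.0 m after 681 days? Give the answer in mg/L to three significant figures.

1790 mg/L

Retardation factor R = 1 + ρ_b·K_d/n = 1 + 1.75 × 0.19/0.36 = 1.924.
Sorption retards both mechanisms: v_R = v/R = 0.08576 m/day, D_R = D/R = 0.1705 m²/day.
v_R·t = 0.08576 × 681 = 58.40256 m; 2√(D_R t) = 21.55 m; argument = (46.0 − 58.40256)/21.55 = -0.5755.
C = C₀ × ½·erfc(-0.5755) = 2260 × 0.7921 = 1790 mg/L.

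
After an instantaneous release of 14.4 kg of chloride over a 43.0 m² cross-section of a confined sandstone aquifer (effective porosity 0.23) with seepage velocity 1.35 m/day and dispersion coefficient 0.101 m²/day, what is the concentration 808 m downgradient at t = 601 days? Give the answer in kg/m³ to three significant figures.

0.0503 kg/m³

For an instantaneous plane source, C(x,t) = M/(n_e·A·√(4πDt)) · exp(−(x−vt)²/(4Dt)), with n_e·A the pore (flow) area.
Plume center vt = 1.35 × 601 = 811.35 m, so the well at 808 m is 3.35 m upgradient of the peak.
√(4πDt) = 27.62 m, giving peak height M/(n_e·A·√(4πDt)) = 14.4/(0.23 × 43.0 × 27.62) = 0.05272 kg/m³.
(x−vt)²/(4Dt) = (-3.35)²/(4 × 0.101 × 601) = 0.04622; exp(−0.04622) = 0.9548.
C = 0.05272 × 0.9548 = 0.0503 kg/m³.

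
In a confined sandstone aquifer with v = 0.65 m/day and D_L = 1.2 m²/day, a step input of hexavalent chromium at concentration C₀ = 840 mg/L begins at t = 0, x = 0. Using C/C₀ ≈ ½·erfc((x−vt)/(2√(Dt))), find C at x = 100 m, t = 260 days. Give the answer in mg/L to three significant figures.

838 mg/L

For a continuous step input, C/C₀ ≈ ½·erfc((x−vt)/(2√(Dt))).
vt = 0.65 × 260 = 169 m and 2√(Dt) = 2√(1.2 × 260) = 35.33 m.
Argument (x−vt)/(2√(Dt)) = (100 − 169)/35.33 = -1.953; ½·erfc(-1.953) = 0.9971.
C = 840 × 0.9971 = 838 mg/L.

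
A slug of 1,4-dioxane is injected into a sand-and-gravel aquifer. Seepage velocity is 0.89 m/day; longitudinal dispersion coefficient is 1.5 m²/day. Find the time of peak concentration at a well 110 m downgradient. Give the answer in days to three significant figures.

For the 1D instantaneous-source solution, setting ∂C/∂t = 0 at fixed x gives v²t² + 2Dt − x² = 0, so t = (√(D² + v²x²) − D)/v².
√(D² + v²x²) = √(1.5² + 0.89² × 110²) = 97.91; v² = 0.7921.
t = (97.91 − 1.5)/0.7921 = 122 days (vs. the pure-advection estimate x/v = 124 d).

122 days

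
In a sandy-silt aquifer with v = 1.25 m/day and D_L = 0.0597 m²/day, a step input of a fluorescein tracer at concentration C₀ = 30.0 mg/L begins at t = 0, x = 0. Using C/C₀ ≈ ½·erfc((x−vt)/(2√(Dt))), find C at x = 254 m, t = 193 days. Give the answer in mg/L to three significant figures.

0.119 mg/L

For a continuous step input, C/C₀ ≈ ½·erfc((x−vt)/(2√(Dt))).
vt = 1.25 × 193 = 241.25 m and 2√(Dt) = 2√(0.0597 × 193) = 6.789 m.
Argument (x−vt)/(2√(Dt)) = (254 − 241.25)/6.789 = 1.878; ½·erfc(1.878) = 0.003955.
C = 30.0 × 0.003955 = 0.119 mg/L.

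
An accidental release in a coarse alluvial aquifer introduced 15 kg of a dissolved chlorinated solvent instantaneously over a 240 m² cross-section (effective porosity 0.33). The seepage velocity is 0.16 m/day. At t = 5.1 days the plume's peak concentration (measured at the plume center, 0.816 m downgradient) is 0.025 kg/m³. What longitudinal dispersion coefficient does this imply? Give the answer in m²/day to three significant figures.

0.896 m²/day

At the plume center C_max = M/(n_e·A·√(4πDt)), so D = M²/(4πt·(n_e·A·C_max)²).
n_e·A·C_max = 0.33 × 240 × 0.025 = 1.980 kg/m.
D = 15²/(4π × 5.1 × 1.980²) = 0.896 m²/day.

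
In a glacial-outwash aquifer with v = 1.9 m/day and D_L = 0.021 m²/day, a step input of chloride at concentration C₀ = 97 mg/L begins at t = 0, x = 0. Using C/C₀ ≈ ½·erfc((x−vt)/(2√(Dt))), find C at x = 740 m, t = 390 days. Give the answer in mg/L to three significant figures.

58.0 mg/L

For a continuous step input, C/C₀ ≈ ½·erfc((x−vt)/(2√(Dt))).
vt = 1.9 × 390 = 741 m and 2√(Dt) = 2√(0.021 × 390) = 5.724 m.
Argument (x−vt)/(2√(Dt)) = (740 − 741)/5.724 = -0.1747; ½·erfc(-0.1747) = 0.5976.
C = 97 × 0.5976 = 58.0 mg/L.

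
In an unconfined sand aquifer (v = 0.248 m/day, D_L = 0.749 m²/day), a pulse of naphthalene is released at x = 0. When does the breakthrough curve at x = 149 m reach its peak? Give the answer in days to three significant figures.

589 days

For the 1D instantaneous-source solution, setting ∂C/∂t = 0 at fixed x gives v²t² + 2Dt − x² = 0, so t = (√(D² + v²x²) − D)/v².
√(D² + v²x²) = √(0.749² + 0.248² × 149²) = 36.96; v² = 0.061504.
t = (36.96 − 0.749)/0.061504 = 589 days (vs. the pure-advection estimate x/v = 601 d).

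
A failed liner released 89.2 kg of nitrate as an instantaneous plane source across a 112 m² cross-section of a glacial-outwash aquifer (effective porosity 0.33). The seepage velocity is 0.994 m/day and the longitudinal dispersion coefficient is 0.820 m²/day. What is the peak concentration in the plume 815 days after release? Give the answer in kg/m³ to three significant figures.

0.0263 kg/m³

The peak of an instantaneous 1D plume sits at x = vt; there the Gaussian factor is 1 and C_max = M/(n_e·A·√(4πDt)), where n_e·A is the pore area the mass is dissolved in.
√(4πDt) = √(4π × 0.820 × 815) = 91.64 m, so C_max = 89.2/(0.33 × 112 × 91.64) = 0.0263 kg/m³.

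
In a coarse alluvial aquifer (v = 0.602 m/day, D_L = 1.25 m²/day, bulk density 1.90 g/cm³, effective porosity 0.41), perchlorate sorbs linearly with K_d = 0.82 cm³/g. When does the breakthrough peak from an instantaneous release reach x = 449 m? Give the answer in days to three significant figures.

3560 days

Retardation factor R = 1 + ρ_b·K_d/n = 1 + 1.90 × 0.82/0.41 = 4.800.
Sorption retards both mechanisms: v_R = v/R = 0.1254 m/day, D_R = D/R = 0.2604 m²/day.
Peak time from v_R²t² + 2D_R t − x² = 0: t = (√(D_R² + v_R²x²) − D_R)/v_R².
√(D_R² + v_R²x²) = √(0.2604² + 0.1254² × 449²) = 56.31; v_R² = 0.01573.
t = (56.31 − 0.2604)/0.01573 = 3560 days.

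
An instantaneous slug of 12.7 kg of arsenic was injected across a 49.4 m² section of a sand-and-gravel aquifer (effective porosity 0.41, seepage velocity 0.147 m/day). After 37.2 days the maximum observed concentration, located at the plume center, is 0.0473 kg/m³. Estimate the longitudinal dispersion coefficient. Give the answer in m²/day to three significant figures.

At the plume center C_max = M/(n_e·A·√(4πDt)), so D = M²/(4πt·(n_e·A·C_max)²).
n_e·A·C_max = 0.41 × 49.4 × 0.0473 = 0.9580 kg/m.
D = 12.7²/(4π × 37.2 × 0.9580²) = 0.376 m²/day.

0.376 m²/day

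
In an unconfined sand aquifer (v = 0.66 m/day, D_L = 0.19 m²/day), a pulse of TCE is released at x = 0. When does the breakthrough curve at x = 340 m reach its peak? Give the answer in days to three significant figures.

515 days

For the 1D instantaneous-source solution, setting ∂C/∂t = 0 at fixed x gives v²t² + 2Dt − x² = 0, so t = (√(D² + v²x²) − D)/v².
√(D² + v²x²) = √(0.19² + 0.66² × 340²) = 224.4; v² = 0.4356.
t = (224.4 − 0.19)/0.4356 = 515 days (vs. the pure-advection estimate x/v = 515 d).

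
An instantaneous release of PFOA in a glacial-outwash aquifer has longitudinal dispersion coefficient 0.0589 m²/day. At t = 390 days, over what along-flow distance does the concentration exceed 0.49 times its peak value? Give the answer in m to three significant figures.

16.2 m

The plume is Gaussian with σ = √(2Dt) = √(2 × 0.0589 × 390) = 6.778 m.
C/C_peak = exp(−Δx²/(2σ²)) = 0.49 ⇒ Δx = σ·√(−2 ln 0.49) = 6.778 × 1.194 = 8.093 m.
Width = 2Δx = 16.2 m.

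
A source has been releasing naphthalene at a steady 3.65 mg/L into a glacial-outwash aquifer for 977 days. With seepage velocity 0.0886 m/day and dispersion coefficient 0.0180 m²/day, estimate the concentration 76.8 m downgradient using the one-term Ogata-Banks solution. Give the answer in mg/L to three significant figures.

3.47 mg/L

For a continuous step input, C/C₀ ≈ ½·erfc((x−vt)/(2√(Dt))).
vt = 0.0886 × 977 = 86.5622 m and 2√(Dt) = 2√(0.0180 × 977) = 8.387 m.
Argument (x−vt)/(2√(Dt)) = (76.8 − 86.5622)/8.387 = -1.164; ½·erfc(-1.164) = 0.9501.
C = 3.65 × 0.9501 = 3.47 mg/L.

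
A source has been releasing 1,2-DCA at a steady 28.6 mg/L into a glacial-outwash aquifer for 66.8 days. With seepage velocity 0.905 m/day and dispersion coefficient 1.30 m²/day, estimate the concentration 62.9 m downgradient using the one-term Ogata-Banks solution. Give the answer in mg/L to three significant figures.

12.2 mg/L

For a continuous step input, C/C₀ ≈ ½·erfc((x−vt)/(2√(Dt))).
vt = 0.905 × 66.8 = 60.454 m and 2√(Dt) = 2√(1.30 × 66.8) = 18.64 m.
Argument (x−vt)/(2√(Dt)) = (62.9 − 60.454)/18.64 = 0.1312; ½·erfc(0.1312) = 0.4264.
C = 28.6 × 0.4264 = 12.2 mg/L.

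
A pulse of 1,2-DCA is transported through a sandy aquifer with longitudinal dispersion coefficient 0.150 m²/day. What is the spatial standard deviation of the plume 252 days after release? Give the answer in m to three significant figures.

8.69 m

Dispersive spreading gives a Gaussian with σ² = 2Dt; advection only shifts the center.
σ = √(2 × 0.150 × 252) = 8.69 m.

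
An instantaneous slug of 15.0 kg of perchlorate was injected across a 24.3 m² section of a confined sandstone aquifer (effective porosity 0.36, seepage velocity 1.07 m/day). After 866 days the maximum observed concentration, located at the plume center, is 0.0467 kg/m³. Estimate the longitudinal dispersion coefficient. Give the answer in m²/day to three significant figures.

0.124 m²/day

At the plume center C_max = M/(n_e·A·√(4πDt)), so D = M²/(4πt·(n_e·A·C_max)²).
n_e·A·C_max = 0.36 × 24.3 × 0.0467 = 0.4085 kg/m.
D = 15.0²/(4π × 866 × 0.4085²) = 0.124 m²/day.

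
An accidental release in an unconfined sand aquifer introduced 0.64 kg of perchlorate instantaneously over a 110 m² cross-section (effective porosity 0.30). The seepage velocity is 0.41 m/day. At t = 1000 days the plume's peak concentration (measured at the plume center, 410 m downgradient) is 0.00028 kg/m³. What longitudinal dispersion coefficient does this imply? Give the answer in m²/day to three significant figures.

0.382 m²/day

At the plume center C_max = M/(n_e·A·√(4πDt)), so D = M²/(4πt·(n_e·A·C_max)²).
n_e·A·C_max = 0.30 × 110 × 0.00028 = 0.009240 kg/m.
D = 0.64²/(4π × 1000 × 0.009240²) = 0.382 m²/day.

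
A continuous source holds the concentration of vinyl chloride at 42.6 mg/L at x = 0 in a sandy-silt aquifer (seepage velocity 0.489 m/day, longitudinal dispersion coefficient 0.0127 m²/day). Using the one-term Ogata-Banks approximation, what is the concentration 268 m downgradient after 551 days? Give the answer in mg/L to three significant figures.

27.7 mg/L

For a continuous step input, C/C₀ ≈ ½·erfc((x−vt)/(2√(Dt))).
vt = 0.489 × 551 = 269.439 m and 2√(Dt) = 2√(0.0127 × 551) = 5.291 m.
Argument (x−vt)/(2√(Dt)) = (268 − 269.439)/5.291 = -0.2720; ½·erfc(-0.2720) = 0.6498.
C = 42.6 × 0.6498 = 27.7 mg/L.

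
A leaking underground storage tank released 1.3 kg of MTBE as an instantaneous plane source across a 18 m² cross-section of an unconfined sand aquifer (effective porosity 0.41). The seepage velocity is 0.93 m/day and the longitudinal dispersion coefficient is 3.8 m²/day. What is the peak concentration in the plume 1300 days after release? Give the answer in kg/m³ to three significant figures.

The peak of an instantaneous 1D plume sits at x = vt; there the Gaussian factor is 1 and C_max = M/(n_e·A·√(4πDt)), where n_e·A is the pore area the mass is dissolved in.
√(4πDt) = √(4π × 3.8 × 1300) = 249.2 m, so C_max = 1.3/(0.41 × 18 × 249.2) = 0.000707 kg/m³.

0.000707 kg/m³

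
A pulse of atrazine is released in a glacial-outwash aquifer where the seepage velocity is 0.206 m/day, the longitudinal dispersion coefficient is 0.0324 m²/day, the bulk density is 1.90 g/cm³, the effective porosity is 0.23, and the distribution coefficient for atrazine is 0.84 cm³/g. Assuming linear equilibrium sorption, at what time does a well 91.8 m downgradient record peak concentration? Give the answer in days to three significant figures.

3530 days

Retardation factor R = 1 + ρ_b·K_d/n = 1 + 1.90 × 0.84/0.23 = 7.939.
Sorption retards both mechanisms: v_R = v/R = 0.02595 m/day, D_R = D/R = 0.004081 m²/day.
Peak time from v_R²t² + 2D_R t − x² = 0: t = (√(D_R² + v_R²x²) − D_R)/v_R².
√(D_R² + v_R²x²) = √(0.004081² + 0.02595² × 91.8²) = 2.382; v_R² = 0.0006734.
t = (2.382 − 0.004081)/0.0006734 = 3530 days.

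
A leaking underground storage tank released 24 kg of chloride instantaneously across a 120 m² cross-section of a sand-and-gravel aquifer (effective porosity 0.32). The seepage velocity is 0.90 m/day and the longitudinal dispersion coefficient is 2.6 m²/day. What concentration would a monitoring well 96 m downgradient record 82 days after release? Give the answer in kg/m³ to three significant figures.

0.00677 kg/m³

For an instantaneous plane source, C(x,t) = M/(n_e·A·√(4πDt)) · exp(−(x−vt)²/(4Dt)), with n_e·A the pore (flow) area.
Plume center vt = 0.90 × 82 = 73.8 m, so the well at 96 m is 22.2 m downgradient of the peak.
√(4πDt) = 51.76 m, giving peak height M/(n_e·A·√(4πDt)) = 24/(0.32 × 120 × 51.76) = 0.01207 kg/m³.
(x−vt)²/(4Dt) = (22.2)²/(4 × 2.6 × 82) = 0.5779; exp(−0.5779) = 0.5611.
C = 0.01207 × 0.5611 = 0.00677 kg/m³.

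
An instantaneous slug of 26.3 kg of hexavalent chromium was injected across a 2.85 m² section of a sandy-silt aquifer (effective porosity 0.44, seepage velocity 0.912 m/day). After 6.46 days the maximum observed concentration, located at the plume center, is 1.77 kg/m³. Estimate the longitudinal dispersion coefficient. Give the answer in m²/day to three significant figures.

1.73 m²/day

At the plume center C_max = M/(n_e·A·√(4πDt)), so D = M²/(4πt·(n_e·A·C_max)²).
n_e·A·C_max = 0.44 × 2.85 × 1.77 = 2.220 kg/m.
D = 26.3²/(4π × 6.46 × 2.220²) = 1.73 m²/day.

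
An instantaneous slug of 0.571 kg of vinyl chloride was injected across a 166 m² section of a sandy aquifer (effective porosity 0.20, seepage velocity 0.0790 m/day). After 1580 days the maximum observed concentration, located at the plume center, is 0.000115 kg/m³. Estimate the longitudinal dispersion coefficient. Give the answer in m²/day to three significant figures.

At the plume center C_max = M/(n_e·A·√(4πDt)), so D = M²/(4πt·(n_e·A·C_max)²).
n_e·A·C_max = 0.20 × 166 × 0.000115 = 0.003818 kg/m.
D = 0.571²/(4π × 1580 × 0.003818²) = 1.13 m²/day.

1.13 m²/day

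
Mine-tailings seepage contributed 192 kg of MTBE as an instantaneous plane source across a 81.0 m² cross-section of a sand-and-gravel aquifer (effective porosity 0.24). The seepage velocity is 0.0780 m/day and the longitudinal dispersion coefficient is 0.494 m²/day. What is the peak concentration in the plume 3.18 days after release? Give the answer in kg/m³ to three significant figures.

The peak of an instantaneous 1D plume sits at x = vt; there the Gaussian factor is 1 and C_max = M/(n_e·A·√(4πDt)), where n_e·A is the pore area the mass is dissolved in.
√(4πDt) = √(4π × 0.494 × 3.18) = 4.443 m, so C_max = 192/(0.24 × 81.0 × 4.443) = 2.22 kg/m³.

2.22 kg/m³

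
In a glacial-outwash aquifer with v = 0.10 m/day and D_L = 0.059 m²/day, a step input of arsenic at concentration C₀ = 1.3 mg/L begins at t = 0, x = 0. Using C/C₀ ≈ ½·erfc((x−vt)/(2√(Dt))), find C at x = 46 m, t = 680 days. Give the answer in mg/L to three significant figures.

For a continuous step input, C/C₀ ≈ ½·erfc((x−vt)/(2√(Dt))).
vt = 0.10 × 680 = 68 m and 2√(Dt) = 2√(0.059 × 680) = 12.67 m.
Argument (x−vt)/(2√(Dt)) = (46 − 68)/12.67 = -1.736; ½·erfc(-1.736) = 0.9930.
C = 1.3 × 0.9930 = 1.29 mg/L.

1.29 mg/L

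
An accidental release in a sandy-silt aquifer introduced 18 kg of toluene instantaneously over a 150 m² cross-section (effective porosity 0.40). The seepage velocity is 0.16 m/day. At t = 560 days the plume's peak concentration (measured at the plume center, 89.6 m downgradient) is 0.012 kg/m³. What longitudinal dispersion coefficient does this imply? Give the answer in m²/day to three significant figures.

0.0888 m²/day

At the plume center C_max = M/(n_e·A·√(4πDt)), so D = M²/(4πt·(n_e·A·C_max)²).
n_e·A·C_max = 0.40 × 150 × 0.012 = 0.7200 kg/m.
D = 18²/(4π × 560 × 0.7200²) = 0.0888 m²/day.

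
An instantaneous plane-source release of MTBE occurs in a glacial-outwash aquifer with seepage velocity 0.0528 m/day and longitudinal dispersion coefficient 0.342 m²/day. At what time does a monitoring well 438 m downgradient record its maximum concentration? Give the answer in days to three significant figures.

8170 days

For the 1D instantaneous-source solution, setting ∂C/∂t = 0 at fixed x gives v²t² + 2Dt − x² = 0, so t = (√(D² + v²x²) − D)/v².
√(D² + v²x²) = √(0.342² + 0.0528² × 438²) = 23.13; v² = 0.00278784.
t = (23.13 − 0.342)/0.00278784 = 8170 days (vs. the pure-advection estimate x/v = 8300 d).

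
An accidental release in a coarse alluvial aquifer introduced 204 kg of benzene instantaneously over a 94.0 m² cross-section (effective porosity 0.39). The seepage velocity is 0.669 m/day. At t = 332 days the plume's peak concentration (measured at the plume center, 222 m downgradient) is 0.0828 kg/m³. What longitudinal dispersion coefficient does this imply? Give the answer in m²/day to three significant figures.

1.08 m²/day

At the plume center C_max = M/(n_e·A·√(4πDt)), so D = M²/(4πt·(n_e·A·C_max)²).
n_e·A·C_max = 0.39 × 94.0 × 0.0828 = 3.035 kg/m.
D = 204²/(4π × 332 × 3.035²) = 1.08 m²/day.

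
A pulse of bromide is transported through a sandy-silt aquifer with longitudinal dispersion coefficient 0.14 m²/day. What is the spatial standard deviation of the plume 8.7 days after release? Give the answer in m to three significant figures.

Dispersive spreading gives a Gaussian with σ² = 2Dt; advection only shifts the center.
σ = √(2 × 0.14 × 8.7) = 1.56 m.

1.56 m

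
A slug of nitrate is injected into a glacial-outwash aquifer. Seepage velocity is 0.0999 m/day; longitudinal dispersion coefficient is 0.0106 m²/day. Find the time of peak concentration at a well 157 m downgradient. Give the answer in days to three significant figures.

For the 1D instantaneous-source solution, setting ∂C/∂t = 0 at fixed x gives v²t² + 2Dt − x² = 0, so t = (√(D² + v²x²) − D)/v².
√(D² + v²x²) = √(0.0106² + 0.0999² × 157²) = 15.68; v² = 0.00998001.
t = (15.68 − 0.0106)/0.00998001 = 1570 days (vs. the pure-advection estimate x/v = 1570 d).

1570 days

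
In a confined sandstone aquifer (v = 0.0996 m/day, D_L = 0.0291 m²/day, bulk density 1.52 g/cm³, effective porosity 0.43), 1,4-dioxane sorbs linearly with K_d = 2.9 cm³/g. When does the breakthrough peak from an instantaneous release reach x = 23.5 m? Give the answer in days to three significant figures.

Retardation factor R = 1 + ρ_b·K_d/n = 1 + 1.52 × 2.9/0.43 = 11.25.
Sorption retards both mechanisms: v_R = v/R = 0.008853 m/day, D_R = D/R = 0.002587 m²/day.
Peak time from v_R²t² + 2D_R t − x² = 0: t = (√(D_R² + v_R²x²) − D_R)/v_R².
√(D_R² + v_R²x²) = √(0.002587² + 0.008853² × 23.5²) = 0.2081; v_R² = 7.838e-05.
t = (0.2081 − 0.002587)/7.838e-05 = 2620 days.

2620 days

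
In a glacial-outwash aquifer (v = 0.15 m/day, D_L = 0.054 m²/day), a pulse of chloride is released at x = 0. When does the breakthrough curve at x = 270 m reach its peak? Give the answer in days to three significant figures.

1800 days

For the 1D instantaneous-source solution, setting ∂C/∂t = 0 at fixed x gives v²t² + 2Dt − x² = 0, so t = (√(D² + v²x²) − D)/v².
√(D² + v²x²) = √(0.054² + 0.15² × 270²) = 40.50; v² = 0.0225.
t = (40.50 − 0.054)/0.0225 = 1800 days (vs. the pure-advection estimate x/v = 1800 d).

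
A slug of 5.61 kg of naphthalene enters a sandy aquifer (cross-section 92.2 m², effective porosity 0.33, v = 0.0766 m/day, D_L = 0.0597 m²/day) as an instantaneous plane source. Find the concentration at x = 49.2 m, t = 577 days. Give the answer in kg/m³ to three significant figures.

0.00739 kg/m³

For an instantaneous plane source, C(x,t) = M/(n_e·A·√(4πDt)) · exp(−(x−vt)²/(4Dt)), with n_e·A the pore (flow) area.
Plume center vt = 0.0766 × 577 = 44.1982 m, so the well at 49.2 m is 5.0018 m downgradient of the peak.
√(4πDt) = 20.81 m, giving peak height M/(n_e·A·√(4πDt)) = 5.61/(0.33 × 92.2 × 20.81) = 0.008860 kg/m³.
(x−vt)²/(4Dt) = (5.0018)²/(4 × 0.0597 × 577) = 0.1816; exp(−0.1816) = 0.8339.
C = 0.008860 × 0.8339 = 0.00739 kg/m³.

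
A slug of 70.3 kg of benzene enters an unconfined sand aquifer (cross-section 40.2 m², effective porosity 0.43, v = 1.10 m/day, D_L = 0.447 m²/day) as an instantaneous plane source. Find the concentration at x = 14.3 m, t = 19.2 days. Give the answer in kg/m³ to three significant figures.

0.101 kg/m³

For an instantaneous plane source, C(x,t) = M/(n_e·A·√(4πDt)) · exp(−(x−vt)²/(4Dt)), with n_e·A the pore (flow) area.
Plume center vt = 1.10 × 19.2 = 21.12 m, so the well at 14.3 m is 6.82 m upgradient of the peak.
√(4πDt) = 10.39 m, giving peak height M/(n_e·A·√(4πDt)) = 70.3/(0.43 × 40.2 × 10.39) = 0.3914 kg/m³.
(x−vt)²/(4Dt) = (-6.82)²/(4 × 0.447 × 19.2) = 1.355; exp(−1.355) = 0.2579.
C = 0.3914 × 0.2579 = 0.101 kg/m³.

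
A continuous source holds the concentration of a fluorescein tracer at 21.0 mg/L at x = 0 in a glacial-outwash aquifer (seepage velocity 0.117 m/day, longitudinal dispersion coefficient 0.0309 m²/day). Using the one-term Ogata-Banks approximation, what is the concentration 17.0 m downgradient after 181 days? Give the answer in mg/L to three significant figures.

18.8 mg/L

For a continuous step input, C/C₀ ≈ ½·erfc((x−vt)/(2√(Dt))).
vt = 0.117 × 181 = 21.177 m and 2√(Dt) = 2√(0.0309 × 181) = 4.730 m.
Argument (x−vt)/(2√(Dt)) = (17.0 − 21.177)/4.730 = -0.8831; ½·erfc(-0.8831) = 0.8941.
C = 21.0 × 0.8941 = 18.8 mg/L.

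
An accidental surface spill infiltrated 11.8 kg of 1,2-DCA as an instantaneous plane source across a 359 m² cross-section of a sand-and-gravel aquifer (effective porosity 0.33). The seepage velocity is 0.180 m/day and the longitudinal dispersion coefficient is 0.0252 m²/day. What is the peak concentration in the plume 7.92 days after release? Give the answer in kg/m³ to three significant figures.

0.0629 kg/m³

The peak of an instantaneous 1D plume sits at x = vt; there the Gaussian factor is 1 and C_max = M/(n_e·A·√(4πDt)), where n_e·A is the pore area the mass is dissolved in.
√(4πDt) = √(4π × 0.0252 × 7.92) = 1.584 m, so C_max = 11.8/(0.33 × 359 × 1.584) = 0.0629 kg/m³.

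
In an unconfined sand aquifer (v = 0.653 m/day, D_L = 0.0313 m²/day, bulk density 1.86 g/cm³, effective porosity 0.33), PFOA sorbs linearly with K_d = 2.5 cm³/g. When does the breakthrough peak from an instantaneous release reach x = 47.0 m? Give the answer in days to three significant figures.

1090 days

Retardation factor R = 1 + ρ_b·K_d/n = 1 + 1.86 × 2.5/0.33 = 15.09.
Sorption retards both mechanisms: v_R = v/R = 0.04327 m/day, D_R = D/R = 0.002074 m²/day.
Peak time from v_R²t² + 2D_R t − x² = 0: t = (√(D_R² + v_R²x²) − D_R)/v_R².
√(D_R² + v_R²x²) = √(0.002074² + 0.04327² × 47.0²) = 2.034; v_R² = 0.001872.
t = (2.034 − 0.002074)/0.001872 = 1090 days.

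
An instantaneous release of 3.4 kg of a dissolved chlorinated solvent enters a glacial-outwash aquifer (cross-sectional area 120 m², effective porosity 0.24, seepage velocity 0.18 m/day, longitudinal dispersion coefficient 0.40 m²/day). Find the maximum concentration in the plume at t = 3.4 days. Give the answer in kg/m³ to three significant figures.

0.0286 kg/m³

The peak of an instantaneous 1D plume sits at x = vt; there the Gaussian factor is 1 and C_max = M/(n_e·A·√(4πDt)), where n_e·A is the pore area the mass is dissolved in.
√(4πDt) = √(4π × 0.40 × 3.4) = 4.134 m, so C_max = 3.4/(0.24 × 120 × 4.134) = 0.0286 kg/m³.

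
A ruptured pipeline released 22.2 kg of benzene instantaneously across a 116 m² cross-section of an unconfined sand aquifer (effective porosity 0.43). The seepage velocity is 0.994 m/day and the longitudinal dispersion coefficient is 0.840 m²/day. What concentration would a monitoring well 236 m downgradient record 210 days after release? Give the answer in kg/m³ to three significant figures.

0.00330 kg/m³

For an instantaneous plane source, C(x,t) = M/(n_e·A·√(4πDt)) · exp(−(x−vt)²/(4Dt)), with n_e·A the pore (flow) area.
Plume center vt = 0.994 × 210 = 208.74 m, so the well at 236 m is 27.26 m downgradient of the peak.
√(4πDt) = 47.08 m, giving peak height M/(n_e·A·√(4πDt)) = 22.2/(0.43 × 116 × 47.08) = 0.009453 kg/m³.
(x−vt)²/(4Dt) = (27.26)²/(4 × 0.840 × 210) = 1.053; exp(−1.053) = 0.3489.
C = 0.009453 × 0.3489 = 0.00330 kg/m³.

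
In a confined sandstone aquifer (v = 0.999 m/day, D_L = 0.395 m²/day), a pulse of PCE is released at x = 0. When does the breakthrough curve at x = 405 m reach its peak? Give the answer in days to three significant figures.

405 days

For the 1D instantaneous-source solution, setting ∂C/∂t = 0 at fixed x gives v²t² + 2Dt − x² = 0, so t = (√(D² + v²x²) − D)/v².
√(D² + v²x²) = √(0.395² + 0.999² × 405²) = 404.6; v² = 0.998001.
t = (404.6 − 0.395)/0.998001 = 405 days (vs. the pure-advection estimate x/v = 405 d).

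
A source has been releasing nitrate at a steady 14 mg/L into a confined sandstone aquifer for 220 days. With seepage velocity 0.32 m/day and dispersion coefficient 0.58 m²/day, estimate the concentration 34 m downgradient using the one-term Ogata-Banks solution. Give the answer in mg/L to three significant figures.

13.8 mg/L

For a continuous step input, C/C₀ ≈ ½·erfc((x−vt)/(2√(Dt))).
vt = 0.32 × 220 = 70.4 m and 2√(Dt) = 2√(0.58 × 220) = 22.59 m.
Argument (x−vt)/(2√(Dt)) = (34 − 70.4)/22.59 = -1.611; ½·erfc(-1.611) = 0.9886.
C = 14 × 0.9886 = 13.8 mg/L.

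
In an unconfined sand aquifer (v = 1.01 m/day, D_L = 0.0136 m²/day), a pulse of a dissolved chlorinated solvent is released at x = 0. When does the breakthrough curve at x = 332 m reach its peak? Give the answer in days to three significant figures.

For the 1D instantaneous-source solution, setting ∂C/∂t = 0 at fixed x gives v²t² + 2Dt − x² = 0, so t = (√(D² + v²x²) − D)/v².
√(D² + v²x²) = √(0.0136² + 1.01² × 332²) = 335.3; v² = 1.0201.
t = (335.3 − 0.0136)/1.0201 = 329 days (vs. the pure-advection estimate x/v = 329 d).

329 days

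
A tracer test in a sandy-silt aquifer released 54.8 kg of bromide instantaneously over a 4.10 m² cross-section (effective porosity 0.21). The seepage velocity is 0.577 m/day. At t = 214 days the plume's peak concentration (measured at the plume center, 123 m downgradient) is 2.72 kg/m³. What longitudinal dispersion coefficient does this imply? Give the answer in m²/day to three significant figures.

0.204 m²/day

At the plume center C_max = M/(n_e·A·√(4πDt)), so D = M²/(4πt·(n_e·A·C_max)²).
n_e·A·C_max = 0.21 × 4.10 × 2.72 = 2.342 kg/m.
D = 54.8²/(4π × 214 × 2.342²) = 0.204 m²/day.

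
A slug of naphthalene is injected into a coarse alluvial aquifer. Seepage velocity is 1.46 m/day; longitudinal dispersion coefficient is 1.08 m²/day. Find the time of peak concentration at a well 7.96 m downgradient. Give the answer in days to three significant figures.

For the 1D instantaneous-source solution, setting ∂C/∂t = 0 at fixed x gives v²t² + 2Dt − x² = 0, so t = (√(D² + v²x²) − D)/v².
√(D² + v²x²) = √(1.08² + 1.46² × 7.96²) = 11.67; v² = 2.1316.
t = (11.67 − 1.08)/2.1316 = 4.97 days (vs. the pure-advection estimate x/v = 5.45 d).

4.97 days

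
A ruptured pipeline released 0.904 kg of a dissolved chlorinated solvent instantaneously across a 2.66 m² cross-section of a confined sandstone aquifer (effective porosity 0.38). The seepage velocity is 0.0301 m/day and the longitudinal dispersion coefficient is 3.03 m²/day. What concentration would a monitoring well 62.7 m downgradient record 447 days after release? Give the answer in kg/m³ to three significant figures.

0.00438 kg/m³

For an instantaneous plane source, C(x,t) = M/(n_e·A·√(4πDt)) · exp(−(x−vt)²/(4Dt)), with n_e·A the pore (flow) area.
Plume center vt = 0.0301 × 447 = 13.4547 m, so the well at 62.7 m is 49.2453 m downgradient of the peak.
√(4πDt) = 130.5 m, giving peak height M/(n_e·A·√(4πDt)) = 0.904/(0.38 × 2.66 × 130.5) = 0.006853 kg/m³.
(x−vt)²/(4Dt) = (49.2453)²/(4 × 3.03 × 447) = 0.4476; exp(−0.4476) = 0.6392.
C = 0.006853 × 0.6392 = 0.00438 kg/m³.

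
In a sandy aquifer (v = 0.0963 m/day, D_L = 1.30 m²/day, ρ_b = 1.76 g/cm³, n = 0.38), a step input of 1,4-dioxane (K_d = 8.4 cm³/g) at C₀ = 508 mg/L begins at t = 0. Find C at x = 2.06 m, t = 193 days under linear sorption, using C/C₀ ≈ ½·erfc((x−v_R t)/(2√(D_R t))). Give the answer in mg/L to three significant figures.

Retardation factor R = 1 + ρ_b·K_d/n = 1 + 1.76 × 8.4/0.38 = 39.91.
Sorption retards both mechanisms: v_R = v/R = 0.002413 m/day, D_R = D/R = 0.03257 m²/day.
v_R·t = 0.002413 × 193 = 0.465709 m; 2√(D_R t) = 5.014 m; argument = (2.06 − 0.465709)/5.014 = 0.3180.
C = C₀ × ½·erfc(0.3180) = 508 × 0.3265 = 166 mg/L.

166 mg/L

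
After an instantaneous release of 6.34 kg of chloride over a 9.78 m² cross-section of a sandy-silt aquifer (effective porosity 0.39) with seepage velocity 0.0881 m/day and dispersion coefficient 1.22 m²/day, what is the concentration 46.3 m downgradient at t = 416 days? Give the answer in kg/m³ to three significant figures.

For an instantaneous plane source, C(x,t) = M/(n_e·A·√(4πDt)) · exp(−(x−vt)²/(4Dt)), with n_e·A the pore (flow) area.
Plume center vt = 0.0881 × 416 = 36.6496 m, so the well at 46.3 m is 9.6504 m downgradient of the peak.
√(4πDt) = 79.86 m, giving peak height M/(n_e·A·√(4πDt)) = 6.34/(0.39 × 9.78 × 79.86) = 0.02081 kg/m³.
(x−vt)²/(4Dt) = (9.6504)²/(4 × 1.22 × 416) = 0.04588; exp(−0.04588) = 0.9552.
C = 0.02081 × 0.9552 = 0.0199 kg/m³.

0.0199 kg/m³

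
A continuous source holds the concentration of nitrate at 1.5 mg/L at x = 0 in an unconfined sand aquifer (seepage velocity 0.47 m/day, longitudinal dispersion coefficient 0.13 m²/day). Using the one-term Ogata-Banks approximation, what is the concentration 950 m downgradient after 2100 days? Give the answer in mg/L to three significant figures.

For a continuous step input, C/C₀ ≈ ½·erfc((x−vt)/(2√(Dt))).
vt = 0.47 × 2100 = 987 m and 2√(Dt) = 2√(0.13 × 2100) = 33.05 m.
Argument (x−vt)/(2√(Dt)) = (950 − 987)/33.05 = -1.120; ½·erfc(-1.120) = 0.9434.
C = 1.5 × 0.9434 = 1.42 mg/L.

1.42 mg/L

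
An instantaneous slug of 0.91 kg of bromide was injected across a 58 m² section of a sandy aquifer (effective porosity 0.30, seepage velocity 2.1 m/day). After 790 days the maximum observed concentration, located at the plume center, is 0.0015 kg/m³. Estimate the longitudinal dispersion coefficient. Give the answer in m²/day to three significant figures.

0.122 m²/day

At the plume center C_max = M/(n_e·A·√(4πDt)), so D = M²/(4πt·(n_e·A·C_max)²).
n_e·A·C_max = 0.30 × 58 × 0.0015 = 0.02610 kg/m.
D = 0.91²/(4π × 790 × 0.02610²) = 0.122 m²/day.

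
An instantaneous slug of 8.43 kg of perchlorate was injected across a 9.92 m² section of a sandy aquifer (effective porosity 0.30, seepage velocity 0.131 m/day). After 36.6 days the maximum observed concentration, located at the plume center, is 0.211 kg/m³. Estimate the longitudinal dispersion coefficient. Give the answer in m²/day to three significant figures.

At the plume center C_max = M/(n_e·A·√(4πDt)), so D = M²/(4πt·(n_e·A·C_max)²).
n_e·A·C_max = 0.30 × 9.92 × 0.211 = 0.6279 kg/m.
D = 8.43²/(4π × 36.6 × 0.6279²) = 0.392 m²/day.

0.392 m²/day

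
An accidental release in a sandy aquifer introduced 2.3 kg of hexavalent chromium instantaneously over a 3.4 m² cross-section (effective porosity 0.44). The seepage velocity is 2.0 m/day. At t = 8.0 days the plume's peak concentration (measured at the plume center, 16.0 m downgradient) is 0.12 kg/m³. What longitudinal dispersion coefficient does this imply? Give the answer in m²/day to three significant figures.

At the plume center C_max = M/(n_e·A·√(4πDt)), so D = M²/(4πt·(n_e·A·C_max)²).
n_e·A·C_max = 0.44 × 3.4 × 0.12 = 0.1795 kg/m.
D = 2.3²/(4π × 8.0 × 0.1795²) = 1.63 m²/day.

1.63 m²/day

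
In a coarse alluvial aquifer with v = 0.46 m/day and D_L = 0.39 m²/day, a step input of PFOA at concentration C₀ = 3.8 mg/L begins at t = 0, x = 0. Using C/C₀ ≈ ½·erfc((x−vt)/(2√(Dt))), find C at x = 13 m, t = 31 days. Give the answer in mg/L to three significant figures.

For a continuous step input, C/C₀ ≈ ½·erfc((x−vt)/(2√(Dt))).
vt = 0.46 × 31 = 14.26 m and 2√(Dt) = 2√(0.39 × 31) = 6.954 m.
Argument (x−vt)/(2√(Dt)) = (13 − 14.26)/6.954 = -0.1812; ½·erfc(-0.1812) = 0.6011.
C = 3.8 × 0.6011 = 2.28 mg/L.

2.28 mg/L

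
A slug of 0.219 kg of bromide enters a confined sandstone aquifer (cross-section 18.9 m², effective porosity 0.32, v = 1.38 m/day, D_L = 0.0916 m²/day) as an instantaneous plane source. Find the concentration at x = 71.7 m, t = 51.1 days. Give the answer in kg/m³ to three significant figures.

For an instantaneous plane source, C(x,t) = M/(n_e·A·√(4πDt)) · exp(−(x−vt)²/(4Dt)), with n_e·A the pore (flow) area.
Plume center vt = 1.38 × 51.1 = 70.518 m, so the well at 71.7 m is 1.182 m downgradient of the peak.
√(4πDt) = 7.669 m, giving peak height M/(n_e·A·√(4πDt)) = 0.219/(0.32 × 18.9 × 7.669) = 0.004722 kg/m³.
(x−vt)²/(4Dt) = (1.182)²/(4 × 0.0916 × 51.1) = 0.07462; exp(−0.07462) = 0.9281.
C = 0.004722 × 0.9281 = 0.00438 kg/m³.

0.00438 kg/m³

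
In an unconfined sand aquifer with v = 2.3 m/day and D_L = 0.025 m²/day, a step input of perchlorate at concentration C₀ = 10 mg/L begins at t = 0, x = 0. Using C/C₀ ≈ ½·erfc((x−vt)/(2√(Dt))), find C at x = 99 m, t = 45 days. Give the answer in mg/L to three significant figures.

For a continuous step input, C/C₀ ≈ ½·erfc((x−vt)/(2√(Dt))).
vt = 2.3 × 45 = 103.5 m and 2√(Dt) = 2√(0.025 × 45) = 2.121 m.
Argument (x−vt)/(2√(Dt)) = (99 − 103.5)/2.121 = -2.122; ½·erfc(-2.122) = 0.9987.
C = 10 × 0.9987 = 9.99 mg/L.

9.99 mg/L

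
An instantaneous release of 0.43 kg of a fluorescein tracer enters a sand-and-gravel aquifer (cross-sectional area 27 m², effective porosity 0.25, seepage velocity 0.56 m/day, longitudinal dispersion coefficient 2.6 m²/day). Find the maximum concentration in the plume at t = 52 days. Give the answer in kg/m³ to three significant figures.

0.00155 kg/m³

The peak of an instantaneous 1D plume sits at x = vt; there the Gaussian factor is 1 and C_max = M/(n_e·A·√(4πDt)), where n_e·A is the pore area the mass is dissolved in.
√(4πDt) = √(4π × 2.6 × 52) = 41.22 m, so C_max = 0.43/(0.25 × 27 × 41.22) = 0.00155 kg/m³.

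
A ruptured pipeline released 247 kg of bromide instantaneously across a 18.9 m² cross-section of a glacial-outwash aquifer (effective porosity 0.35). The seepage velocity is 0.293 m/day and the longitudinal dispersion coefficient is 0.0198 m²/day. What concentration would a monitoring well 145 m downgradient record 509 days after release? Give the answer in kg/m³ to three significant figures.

2.17 kg/m³

For an instantaneous plane source, C(x,t) = M/(n_e·A·√(4πDt)) · exp(−(x−vt)²/(4Dt)), with n_e·A the pore (flow) area.
Plume center vt = 0.293 × 509 = 149.137 m, so the well at 145 m is 4.137 m upgradient of the peak.
√(4πDt) = 11.25 m, giving peak height M/(n_e·A·√(4πDt)) = 247/(0.35 × 18.9 × 11.25) = 3.319 kg/m³.
(x−vt)²/(4Dt) = (-4.137)²/(4 × 0.0198 × 509) = 0.4245; exp(−0.4245) = 0.6541.
C = 3.319 × 0.6541 = 2.17 kg/m³.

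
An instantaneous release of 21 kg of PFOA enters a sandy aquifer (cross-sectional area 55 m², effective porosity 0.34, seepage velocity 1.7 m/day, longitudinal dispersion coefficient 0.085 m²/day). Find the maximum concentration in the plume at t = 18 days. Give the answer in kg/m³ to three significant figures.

0.256 kg/m³

The peak of an instantaneous 1D plume sits at x = vt; there the Gaussian factor is 1 and C_max = M/(n_e·A·√(4πDt)), where n_e·A is the pore area the mass is dissolved in.
√(4πDt) = √(4π × 0.085 × 18) = 4.385 m, so C_max = 21/(0.34 × 55 × 4.385) = 0.256 kg/m³.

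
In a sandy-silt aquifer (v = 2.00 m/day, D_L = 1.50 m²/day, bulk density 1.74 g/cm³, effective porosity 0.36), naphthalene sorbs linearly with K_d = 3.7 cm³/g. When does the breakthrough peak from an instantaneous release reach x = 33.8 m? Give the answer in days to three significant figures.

312 days

Retardation factor R = 1 + ρ_b·K_d/n = 1 + 1.74 × 3.7/0.36 = 18.88.
Sorption retards both mechanisms: v_R = v/R = 0.1059 m/day, D_R = D/R = 0.07945 m²/day.
Peak time from v_R²t² + 2D_R t − x² = 0: t = (√(D_R² + v_R²x²) − D_R)/v_R².
√(D_R² + v_R²x²) = √(0.07945² + 0.1059² × 33.8²) = 3.580; v_R² = 0.01121.
t = (3.580 − 0.07945)/0.01121 = 312 days.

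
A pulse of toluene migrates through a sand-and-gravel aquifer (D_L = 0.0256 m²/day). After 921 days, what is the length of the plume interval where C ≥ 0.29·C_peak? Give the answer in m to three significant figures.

The plume is Gaussian with σ = √(2Dt) = √(2 × 0.0256 × 921) = 6.867 m.
C/C_peak = exp(−Δx²/(2σ²)) = 0.29 ⇒ Δx = σ·√(−2 ln 0.29) = 6.867 × 1.573 = 10.80 m.
Width = 2Δx = 21.6 m.

21.6 m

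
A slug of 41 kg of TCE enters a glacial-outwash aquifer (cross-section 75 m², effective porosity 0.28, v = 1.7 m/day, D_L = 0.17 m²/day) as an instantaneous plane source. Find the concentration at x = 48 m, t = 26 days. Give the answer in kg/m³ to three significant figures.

For an instantaneous plane source, C(x,t) = M/(n_e·A·√(4πDt)) · exp(−(x−vt)²/(4Dt)), with n_e·A the pore (flow) area.
Plume center vt = 1.7 × 26 = 44.2 m, so the well at 48 m is 3.8 m downgradient of the peak.
√(4πDt) = 7.453 m, giving peak height M/(n_e·A·√(4πDt)) = 41/(0.28 × 75 × 7.453) = 0.2620 kg/m³.
(x−vt)²/(4Dt) = (3.8)²/(4 × 0.17 × 26) = 0.8167; exp(−0.8167) = 0.4419.
C = 0.2620 × 0.4419 = 0.116 kg/m³.

0.116 kg/m³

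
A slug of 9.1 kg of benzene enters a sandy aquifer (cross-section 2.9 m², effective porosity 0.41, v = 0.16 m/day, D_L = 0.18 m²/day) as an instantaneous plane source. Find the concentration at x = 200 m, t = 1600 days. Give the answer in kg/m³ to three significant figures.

0.00836 kg/m³

For an instantaneous plane source, C(x,t) = M/(n_e·A·√(4πDt)) · exp(−(x−vt)²/(4Dt)), with n_e·A the pore (flow) area.
Plume center vt = 0.16 × 1600 = 256 m, so the well at 200 m is 56 m upgradient of the peak.
√(4πDt) = 60.16 m, giving peak height M/(n_e·A·√(4πDt)) = 9.1/(0.41 × 2.9 × 60.16) = 0.1272 kg/m³.
(x−vt)²/(4Dt) = (-56)²/(4 × 0.18 × 1600) = 2.722; exp(−2.722) = 0.06574.
C = 0.1272 × 0.06574 = 0.00836 kg/m³.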